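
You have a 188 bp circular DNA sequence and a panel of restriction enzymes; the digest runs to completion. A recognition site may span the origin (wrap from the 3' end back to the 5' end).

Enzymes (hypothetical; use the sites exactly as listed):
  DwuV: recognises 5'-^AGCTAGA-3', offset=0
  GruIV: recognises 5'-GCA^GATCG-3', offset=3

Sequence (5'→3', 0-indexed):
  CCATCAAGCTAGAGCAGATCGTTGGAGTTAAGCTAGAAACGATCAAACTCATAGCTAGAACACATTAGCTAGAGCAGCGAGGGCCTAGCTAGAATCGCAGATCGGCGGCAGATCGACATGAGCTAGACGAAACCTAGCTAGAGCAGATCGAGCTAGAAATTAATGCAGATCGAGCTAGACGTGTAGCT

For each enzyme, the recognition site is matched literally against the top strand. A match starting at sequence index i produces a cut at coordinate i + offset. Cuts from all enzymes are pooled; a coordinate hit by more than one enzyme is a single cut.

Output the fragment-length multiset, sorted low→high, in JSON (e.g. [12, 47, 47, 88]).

Per-enzyme occurrences:
  DwuV (AGCTAGA, off=0): starts [6, 30, 52, 66, 86, 120, 135, 150, 172] → cuts [6, 30, 52, 66, 86, 120, 135, 150, 172]
  GruIV (GCAGATCG, off=3): starts [13, 96, 107, 142, 164] → cuts [16, 99, 110, 145, 167]

All cut coordinates (distinct, sorted): [6, 16, 30, 52, 66, 86, 99, 110, 120, 135, 145, 150, 167, 172]

Fragments:
  6→16: 10 bp
  16→30: 14 bp
  30→52: 22 bp
  52→66: 14 bp
  66→86: 20 bp
  86→99: 13 bp
  99→110: 11 bp
  110→120: 10 bp
  120→135: 15 bp
  135→145: 10 bp
  145→150: 5 bp
  150→167: 17 bp
  167→172: 5 bp
  172→6 (wrap): 188-172+6 = 22 bp

[5,5,10,10,10,11,13,14,14,15,17,20,22,22]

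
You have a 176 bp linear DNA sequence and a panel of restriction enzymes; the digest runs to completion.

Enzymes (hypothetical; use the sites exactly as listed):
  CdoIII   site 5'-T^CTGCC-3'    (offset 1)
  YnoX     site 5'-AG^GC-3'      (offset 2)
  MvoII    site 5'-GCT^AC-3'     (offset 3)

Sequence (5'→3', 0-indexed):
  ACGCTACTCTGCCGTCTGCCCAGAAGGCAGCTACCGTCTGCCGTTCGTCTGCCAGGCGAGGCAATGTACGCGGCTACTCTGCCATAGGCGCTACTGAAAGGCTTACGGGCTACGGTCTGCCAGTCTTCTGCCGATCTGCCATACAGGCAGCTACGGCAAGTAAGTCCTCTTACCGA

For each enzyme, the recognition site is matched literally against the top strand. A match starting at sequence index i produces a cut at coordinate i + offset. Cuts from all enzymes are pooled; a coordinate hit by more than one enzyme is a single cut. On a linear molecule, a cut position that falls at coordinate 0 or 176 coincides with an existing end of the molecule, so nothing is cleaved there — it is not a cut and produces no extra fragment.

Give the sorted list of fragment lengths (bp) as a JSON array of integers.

[3,3,5,5,5,5,5,6,6,7,7,8,8,9,11,11,11,11,11,15,24]

Per-enzyme occurrences:
  CdoIII (TCTGCC, off=1): starts [7, 14, 36, 47, 77, 115, 126, 134] → cuts [8, 15, 37, 48, 78, 116, 127, 135]
  YnoX (AGGC, off=2): starts [24, 53, 58, 85, 98, 144] → cuts [26, 55, 60, 87, 100, 146]
  MvoII (GCTAC, off=3): starts [2, 29, 72, 89, 108, 149] → cuts [5, 32, 75, 92, 111, 152]

All cut coordinates (distinct, sorted): [5, 8, 15, 26, 32, 37, 48, 55, 60, 75, 78, 87, 92, 100, 111, 116, 127, 135, 146, 152]

Fragment lengths:
  [0,5): 5 bp
  [5,8): 3 bp
  [8,15): 7 bp
  [15,26): 11 bp
  [26,32): 6 bp
  [32,37): 5 bp
  [37,48): 11 bp
  [48,55): 7 bp
  [55,60): 5 bp
  [60,75): 15 bp
  [75,78): 3 bp
  [78,87): 9 bp
  [87,92): 5 bp
  [92,100): 8 bp
  [100,111): 11 bp
  [111,116): 5 bp
  [116,127): 11 bp
  [127,135): 8 bp
  [135,146): 11 bp
  [146,152): 6 bp
  [152,176): 24 bp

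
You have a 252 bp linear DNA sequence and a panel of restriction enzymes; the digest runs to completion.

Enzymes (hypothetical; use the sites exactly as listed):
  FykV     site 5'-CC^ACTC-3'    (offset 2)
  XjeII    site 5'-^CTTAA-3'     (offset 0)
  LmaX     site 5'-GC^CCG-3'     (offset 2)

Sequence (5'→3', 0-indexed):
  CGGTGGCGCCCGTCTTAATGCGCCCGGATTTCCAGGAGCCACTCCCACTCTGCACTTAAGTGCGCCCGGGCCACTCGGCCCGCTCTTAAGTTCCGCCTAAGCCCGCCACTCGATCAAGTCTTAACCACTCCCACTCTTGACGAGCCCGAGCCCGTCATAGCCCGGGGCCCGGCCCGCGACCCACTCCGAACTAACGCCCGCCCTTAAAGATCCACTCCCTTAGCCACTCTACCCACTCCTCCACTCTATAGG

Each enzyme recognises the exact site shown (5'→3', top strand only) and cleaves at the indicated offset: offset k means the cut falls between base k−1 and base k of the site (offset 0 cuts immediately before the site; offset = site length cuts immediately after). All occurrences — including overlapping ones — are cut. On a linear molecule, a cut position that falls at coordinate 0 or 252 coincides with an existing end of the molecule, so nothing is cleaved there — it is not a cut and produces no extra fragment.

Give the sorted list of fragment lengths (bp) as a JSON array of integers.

Per-enzyme occurrences:
  FykV CCACTC/2: at [38, 44, 70, 105, 124, 130, 180, 211, 223, 232, 240] ⇒ [40, 46, 72, 107, 126, 132, 182, 213, 225, 234, 242]
  XjeII CTTAA/0: at [13, 54, 84, 119, 202] ⇒ [13, 54, 84, 119, 202]
  LmaX GCCCG/2: at [7, 21, 63, 77, 100, 143, 149, 159, 166, 171, 195] ⇒ [9, 23, 65, 79, 102, 145, 151, 161, 168, 173, 197]

Pooled cuts: [9, 13, 23, 40, 46, 54, 65, 72, 79, 84, 102, 107, 119, 126, 132, 145, 151, 161, 168, 173, 182, 197, 202, 213, 225, 234, 242]

Fragments:
  [0,9): 9 bp
  [9,13): 4 bp
  [13,23): 10 bp
  [23,40): 17 bp
  [40,46): 6 bp
  [46,54): 8 bp
  [54,65): 11 bp
  [65,72): 7 bp
  [72,79): 7 bp
  [79,84): 5 bp
  [84,102): 18 bp
  [102,107): 5 bp
  [107,119): 12 bp
  [119,126): 7 bp
  [126,132): 6 bp
  [132,145): 13 bp
  [145,151): 6 bp
  [151,161): 10 bp
  [161,168): 7 bp
  [168,173): 5 bp
  [173,182): 9 bp
  [182,197): 15 bp
  [197,202): 5 bp
  [202,213): 11 bp
  [213,225): 12 bp
  [225,234): 9 bp
  [234,242): 8 bp
  [242,252): 10 bp

[4,5,5,5,5,6,6,6,7,7,7,7,8,8,9,9,9,10,10,10,11,11,12,12,13,15,17,18]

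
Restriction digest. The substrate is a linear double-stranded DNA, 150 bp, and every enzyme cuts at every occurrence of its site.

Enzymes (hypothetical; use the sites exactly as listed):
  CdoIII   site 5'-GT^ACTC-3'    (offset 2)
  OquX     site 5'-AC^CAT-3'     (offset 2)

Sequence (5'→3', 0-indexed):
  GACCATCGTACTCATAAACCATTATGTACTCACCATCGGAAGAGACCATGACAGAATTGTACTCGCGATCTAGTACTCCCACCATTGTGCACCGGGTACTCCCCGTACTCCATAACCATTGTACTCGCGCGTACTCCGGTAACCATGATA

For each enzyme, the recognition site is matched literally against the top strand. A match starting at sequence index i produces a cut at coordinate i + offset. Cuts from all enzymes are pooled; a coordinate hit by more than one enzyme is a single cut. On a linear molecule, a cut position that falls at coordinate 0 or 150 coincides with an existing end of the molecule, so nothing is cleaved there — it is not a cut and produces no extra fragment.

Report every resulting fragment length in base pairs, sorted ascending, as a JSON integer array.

[3,6,6,6,7,8,8,9,10,10,10,11,13,14,14,15]

Site scan:
  CdoIII GTACTC/2: at [7, 25, 58, 72, 95, 104, 120, 130] ⇒ [9, 27, 60, 74, 97, 106, 122, 132]
  OquX ACCAT/2: at [1, 17, 31, 44, 80, 114, 141] ⇒ [3, 19, 33, 46, 82, 116, 143]

Pooled cuts: [3, 9, 19, 27, 33, 46, 60, 74, 82, 97, 106, 116, 122, 132, 143]

Fragment lengths:
  [0,3): 3 bp
  [3,9): 6 bp
  [9,19): 10 bp
  [19,27): 8 bp
  [27,33): 6 bp
  [33,46): 13 bp
  [46,60): 14 bp
  [60,74): 14 bp
  [74,82): 8 bp
  [82,97): 15 bp
  [97,106): 9 bp
  [106,116): 10 bp
  [116,122): 6 bp
  [122,132): 10 bp
  [132,143): 11 bp
  [143,150): 7 bp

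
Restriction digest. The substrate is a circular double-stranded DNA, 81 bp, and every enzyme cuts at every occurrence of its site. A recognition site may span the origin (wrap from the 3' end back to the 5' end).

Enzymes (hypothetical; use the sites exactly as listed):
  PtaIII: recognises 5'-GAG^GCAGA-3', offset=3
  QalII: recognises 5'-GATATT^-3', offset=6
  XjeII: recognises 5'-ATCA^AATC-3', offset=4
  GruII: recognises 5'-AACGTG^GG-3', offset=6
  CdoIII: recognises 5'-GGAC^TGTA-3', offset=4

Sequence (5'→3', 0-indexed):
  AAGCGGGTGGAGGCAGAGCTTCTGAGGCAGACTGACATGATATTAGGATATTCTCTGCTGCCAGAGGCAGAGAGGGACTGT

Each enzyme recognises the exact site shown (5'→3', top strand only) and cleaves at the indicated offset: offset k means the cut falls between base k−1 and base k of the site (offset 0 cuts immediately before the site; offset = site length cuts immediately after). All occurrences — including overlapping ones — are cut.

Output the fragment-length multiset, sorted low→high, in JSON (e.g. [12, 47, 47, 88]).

Per-enzyme occurrences:
  PtaIII GAGGCAGA/3: at [9, 23, 63] ⇒ [12, 26, 66]
  QalII GATATT/6: at [38, 46] ⇒ [44, 52]
  XjeII (ATCAAATC, off=4): no sites
  GruII (AACGTGGG, off=6): no sites
  CdoIII GGACTGTA/4: at [74] ⇒ [78]

Pooled cuts: [12, 26, 44, 52, 66, 78]

Fragment lengths:
  12→26: 14 bp
  26→44: 18 bp
  44→52: 8 bp
  52→66: 14 bp
  66→78: 12 bp
  78→12 (wrap): 81-78+12 = 15 bp

[8,12,14,14,15,18]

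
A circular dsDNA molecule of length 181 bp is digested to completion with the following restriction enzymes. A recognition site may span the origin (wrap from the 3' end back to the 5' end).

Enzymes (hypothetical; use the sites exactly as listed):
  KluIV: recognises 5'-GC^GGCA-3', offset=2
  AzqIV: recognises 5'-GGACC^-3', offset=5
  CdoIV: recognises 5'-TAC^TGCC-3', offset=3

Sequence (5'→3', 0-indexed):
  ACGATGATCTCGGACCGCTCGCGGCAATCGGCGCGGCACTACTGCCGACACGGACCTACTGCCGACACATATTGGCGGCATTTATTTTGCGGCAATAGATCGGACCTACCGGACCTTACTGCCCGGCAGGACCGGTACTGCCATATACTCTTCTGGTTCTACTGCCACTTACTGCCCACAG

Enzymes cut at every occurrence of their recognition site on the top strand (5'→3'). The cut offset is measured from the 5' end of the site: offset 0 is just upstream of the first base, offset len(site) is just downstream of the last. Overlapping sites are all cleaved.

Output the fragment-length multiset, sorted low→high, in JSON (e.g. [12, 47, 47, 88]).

[3,4,5,6,8,9,10,12,14,14,14,16,17,24,25]

Per-enzyme occurrences:
  KluIV GCGGCA/2: at [20, 32, 74, 88] ⇒ [22, 34, 76, 90]
  AzqIV GGACC/5: at [11, 51, 101, 110, 128] ⇒ [16, 56, 106, 115, 133]
  CdoIV TACTGCC/3: at [39, 56, 116, 135, 159, 169] ⇒ [42, 59, 119, 138, 162, 172]

All cut coordinates (distinct, sorted): [16, 22, 34, 42, 56, 59, 76, 90, 106, 115, 119, 133, 138, 162, 172]

Fragments:
  16→22: 6 bp
  22→34: 12 bp
  34→42: 8 bp
  42→56: 14 bp
  56→59: 3 bp
  59→76: 17 bp
  76→90: 14 bp
  90→106: 16 bp
  106→115: 9 bp
  115→119: 4 bp
  119→133: 14 bp
  133→138: 5 bp
  138→162: 24 bp
  162→172: 10 bp
  172→16 (wrap): 181-172+16 = 25 bp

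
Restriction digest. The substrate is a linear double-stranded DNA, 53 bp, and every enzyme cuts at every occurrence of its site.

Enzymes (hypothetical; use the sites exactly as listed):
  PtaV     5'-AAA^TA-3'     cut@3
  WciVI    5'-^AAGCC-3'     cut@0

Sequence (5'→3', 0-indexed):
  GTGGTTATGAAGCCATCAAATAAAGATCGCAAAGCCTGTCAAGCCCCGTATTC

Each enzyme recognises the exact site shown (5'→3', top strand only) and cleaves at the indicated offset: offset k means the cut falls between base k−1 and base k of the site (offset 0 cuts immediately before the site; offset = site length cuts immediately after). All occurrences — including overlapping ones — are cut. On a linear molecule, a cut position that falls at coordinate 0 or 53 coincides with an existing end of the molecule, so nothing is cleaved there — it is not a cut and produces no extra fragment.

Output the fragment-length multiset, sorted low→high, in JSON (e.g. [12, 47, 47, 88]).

Scan for sites:
  PtaV (AAATA, off=3): starts [17] → cuts [20]
  WciVI (AAGCC, off=0): starts [9, 31, 40] → cuts [9, 31, 40]

All cut coordinates (distinct, sorted): [9, 20, 31, 40]

Fragment lengths:
  [0,9): 9 bp
  [9,20): 11 bp
  [20,31): 11 bp
  [31,40): 9 bp
  [40,53): 13 bp

[9,9,11,11,13]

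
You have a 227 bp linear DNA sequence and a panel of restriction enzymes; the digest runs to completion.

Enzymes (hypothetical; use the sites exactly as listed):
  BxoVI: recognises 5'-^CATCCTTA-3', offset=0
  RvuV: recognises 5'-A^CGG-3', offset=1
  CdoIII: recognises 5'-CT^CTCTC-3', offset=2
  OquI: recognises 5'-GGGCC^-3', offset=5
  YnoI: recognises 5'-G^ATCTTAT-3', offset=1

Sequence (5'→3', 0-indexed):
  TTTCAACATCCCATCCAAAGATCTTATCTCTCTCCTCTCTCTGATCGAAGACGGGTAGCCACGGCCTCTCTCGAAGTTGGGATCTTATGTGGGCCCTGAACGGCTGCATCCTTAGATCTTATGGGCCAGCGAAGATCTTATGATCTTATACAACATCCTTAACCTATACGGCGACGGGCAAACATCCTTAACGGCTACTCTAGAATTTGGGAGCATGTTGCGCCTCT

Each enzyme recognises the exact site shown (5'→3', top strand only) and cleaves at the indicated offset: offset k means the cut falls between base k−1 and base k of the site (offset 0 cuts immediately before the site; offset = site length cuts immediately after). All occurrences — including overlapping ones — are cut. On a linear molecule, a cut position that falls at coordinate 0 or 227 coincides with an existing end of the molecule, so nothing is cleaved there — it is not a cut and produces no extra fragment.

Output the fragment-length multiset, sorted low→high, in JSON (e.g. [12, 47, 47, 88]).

[5,6,6,6,7,7,8,8,9,9,9,10,11,12,14,14,15,15,20,36]

Site scan:
  BxoVI (CATCCTTA, off=0): starts [106, 153, 182] → cuts [106, 153, 182]
  RvuV (ACGG, off=1): starts [50, 60, 99, 167, 173, 190] → cuts [51, 61, 100, 168, 174, 191]
  CdoIII (CTCTCTC, off=2): starts [27, 34, 65] → cuts [29, 36, 67]
  OquI (GGGCC, off=5): starts [90, 122] → cuts [95, 127]
  YnoI (GATCTTAT, off=1): starts [19, 80, 114, 133, 141] → cuts [20, 81, 115, 134, 142]

All cut coordinates (distinct, sorted): [20, 29, 36, 51, 61, 67, 81, 95, 100, 106, 115, 127, 134, 142, 153, 168, 174, 182, 191]

Fragments:
  [0,20): 20 bp
  [20,29): 9 bp
  [29,36): 7 bp
  [36,51): 15 bp
  [51,61): 10 bp
  [61,67): 6 bp
  [67,81): 14 bp
  [81,95): 14 bp
  [95,100): 5 bp
  [100,106): 6 bp
  [106,115): 9 bp
  [115,127): 12 bp
  [127,134): 7 bp
  [134,142): 8 bp
  [142,153): 11 bp
  [153,168): 15 bp
  [168,174): 6 bp
  [174,182): 8 bp
  [182,191): 9 bp
  [191,227): 36 bp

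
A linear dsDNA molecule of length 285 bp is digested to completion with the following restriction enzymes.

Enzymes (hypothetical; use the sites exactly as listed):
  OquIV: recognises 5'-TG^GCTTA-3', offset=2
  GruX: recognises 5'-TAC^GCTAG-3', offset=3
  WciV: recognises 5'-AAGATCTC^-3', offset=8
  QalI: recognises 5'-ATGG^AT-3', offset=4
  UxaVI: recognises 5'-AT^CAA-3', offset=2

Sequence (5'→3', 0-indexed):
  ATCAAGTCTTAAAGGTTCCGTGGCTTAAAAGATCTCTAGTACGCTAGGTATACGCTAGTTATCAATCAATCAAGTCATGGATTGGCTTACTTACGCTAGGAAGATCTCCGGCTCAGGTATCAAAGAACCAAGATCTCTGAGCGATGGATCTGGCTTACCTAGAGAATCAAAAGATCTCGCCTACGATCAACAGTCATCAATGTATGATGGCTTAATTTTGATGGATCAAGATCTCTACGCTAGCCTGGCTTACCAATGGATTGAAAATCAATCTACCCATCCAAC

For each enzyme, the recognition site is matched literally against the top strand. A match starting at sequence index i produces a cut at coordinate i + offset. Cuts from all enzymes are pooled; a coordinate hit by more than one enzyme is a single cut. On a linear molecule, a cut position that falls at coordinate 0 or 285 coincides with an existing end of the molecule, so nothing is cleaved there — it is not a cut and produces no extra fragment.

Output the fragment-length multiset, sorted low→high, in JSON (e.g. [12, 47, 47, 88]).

[2,2,3,4,4,4,5,6,9,9,9,9,9,10,10,10,10,11,11,12,12,12,14,14,15,15,17,17,20]

Site scan:
  OquIV (TGGCTTA, off=2): starts [20, 82, 150, 207, 245] → cuts [22, 84, 152, 209, 247]
  GruX (TACGCTAG, off=3): starts [39, 50, 91, 235] → cuts [42, 53, 94, 238]
  WciV (AAGATCTC, off=8): starts [28, 100, 129, 170, 227] → cuts [36, 108, 137, 178, 235]
  QalI (ATGGAT, off=4): starts [76, 143, 220, 255] → cuts [80, 147, 224, 259]
  UxaVI (ATCAA, off=2): starts [0, 60, 64, 68, 118, 165, 185, 195, 224, 266] → cuts [2, 62, 66, 70, 120, 167, 187, 197, 226, 268]

All cut coordinates (distinct, sorted): [2, 22, 36, 42, 53, 62, 66, 70, 80, 84, 94, 108, 120, 137, 147, 152, 167, 178, 187, 197, 209, 224, 226, 235, 238, 247, 259, 268]

Fragments:
  [0,2): 2 bp
  [2,22): 20 bp
  [22,36): 14 bp
  [36,42): 6 bp
  [42,53): 11 bp
  [53,62): 9 bp
  [62,66): 4 bp
  [66,70): 4 bp
  [70,80): 10 bp
  [80,84): 4 bp
  [84,94): 10 bp
  [94,108): 14 bp
  [108,120): 12 bp
  [120,137): 17 bp
  [137,147): 10 bp
  [147,152): 5 bp
  [152,167): 15 bp
  [167,178): 11 bp
  [178,187): 9 bp
  [187,197): 10 bp
  [197,209): 12 bp
  [209,224): 15 bp
  [224,226): 2 bp
  [226,235): 9 bp
  [235,238): 3 bp
  [238,247): 9 bp
  [247,259): 12 bp
  [259,268): 9 bp
  [268,285): 17 bp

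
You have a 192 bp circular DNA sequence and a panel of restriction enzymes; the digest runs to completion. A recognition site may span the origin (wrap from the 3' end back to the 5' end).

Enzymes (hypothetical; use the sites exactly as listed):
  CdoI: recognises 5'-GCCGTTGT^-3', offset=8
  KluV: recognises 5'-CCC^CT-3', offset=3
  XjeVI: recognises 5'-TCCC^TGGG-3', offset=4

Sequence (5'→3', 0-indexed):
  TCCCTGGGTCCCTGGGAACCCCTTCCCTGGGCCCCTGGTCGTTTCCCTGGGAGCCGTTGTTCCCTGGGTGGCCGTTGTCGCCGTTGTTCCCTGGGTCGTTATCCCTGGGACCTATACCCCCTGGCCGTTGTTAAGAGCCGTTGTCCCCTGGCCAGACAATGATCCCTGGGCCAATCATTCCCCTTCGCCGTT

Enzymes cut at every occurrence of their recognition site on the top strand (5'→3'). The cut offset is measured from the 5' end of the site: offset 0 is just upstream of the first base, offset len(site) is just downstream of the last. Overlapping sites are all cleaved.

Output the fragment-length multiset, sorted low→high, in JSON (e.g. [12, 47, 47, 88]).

[3,4,4,6,7,8,9,9,11,13,13,13,14,14,14,15,16,19]

Site scan:
  CdoI (GCCGTTGT, off=8): starts [52, 70, 79, 123, 136] → cuts [60, 78, 87, 131, 144]
  KluV (CCCCT, off=3): starts [18, 31, 117, 144, 179] → cuts [21, 34, 120, 147, 182]
  XjeVI (TCCCTGGG, off=4): starts [0, 8, 23, 43, 60, 87, 101, 162] → cuts [4, 12, 27, 47, 64, 91, 105, 166]

Pooled cuts: [4, 12, 21, 27, 34, 47, 60, 64, 78, 87, 91, 105, 120, 131, 144, 147, 166, 182]

Fragments:
  4→12: 8 bp
  12→21: 9 bp
  21→27: 6 bp
  27→34: 7 bp
  34→47: 13 bp
  47→60: 13 bp
  60→64: 4 bp
  64→78: 14 bp
  78→87: 9 bp
  87→91: 4 bp
  91→105: 14 bp
  105→120: 15 bp
  120→131: 11 bp
  131→144: 13 bp
  144→147: 3 bp
  147→166: 19 bp
  166→182: 16 bp
  182→4 (wrap): 192-182+4 = 14 bp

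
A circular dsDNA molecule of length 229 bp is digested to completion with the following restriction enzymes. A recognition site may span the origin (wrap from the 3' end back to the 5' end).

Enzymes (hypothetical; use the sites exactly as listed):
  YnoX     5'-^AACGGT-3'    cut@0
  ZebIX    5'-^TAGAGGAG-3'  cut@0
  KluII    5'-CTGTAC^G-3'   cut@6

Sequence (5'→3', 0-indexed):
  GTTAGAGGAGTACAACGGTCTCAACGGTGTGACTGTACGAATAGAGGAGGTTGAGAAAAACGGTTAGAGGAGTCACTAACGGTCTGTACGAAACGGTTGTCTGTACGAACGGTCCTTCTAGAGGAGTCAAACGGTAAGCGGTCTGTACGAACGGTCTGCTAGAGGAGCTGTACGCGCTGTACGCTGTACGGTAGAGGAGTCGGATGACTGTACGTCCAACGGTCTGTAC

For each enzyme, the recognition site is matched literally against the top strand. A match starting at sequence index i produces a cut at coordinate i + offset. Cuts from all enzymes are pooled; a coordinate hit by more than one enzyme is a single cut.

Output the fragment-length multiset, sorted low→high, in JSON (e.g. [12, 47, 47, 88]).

Per-enzyme occurrences:
  YnoX (AACGGT, off=0): starts [13, 22, 58, 77, 91, 107, 129, 149, 217] → cuts [13, 22, 58, 77, 91, 107, 129, 149, 217]
  ZebIX (TAGAGGAG, off=0): starts [2, 41, 64, 118, 159, 191] → cuts [2, 41, 64, 118, 159, 191]
  KluII (CTGTACG, off=6): starts [32, 83, 100, 142, 167, 176, 183, 207, 223] → cuts [0, 38, 89, 106, 148, 173, 182, 189, 213]

All cut coordinates (distinct, sorted): [0, 2, 13, 22, 38, 41, 58, 64, 77, 89, 91, 106, 107, 118, 129, 148, 149, 159, 173, 182, 189, 191, 213, 217]

Fragment lengths:
  0→2: 2 bp
  2→13: 11 bp
  13→22: 9 bp
  22→38: 16 bp
  38→41: 3 bp
  41→58: 17 bp
  58→64: 6 bp
  64→77: 13 bp
  77→89: 12 bp
  89→91: 2 bp
  91→106: 15 bp
  106→107: 1 bp
  107→118: 11 bp
  118→129: 11 bp
  129→148: 19 bp
  148→149: 1 bp
  149→159: 10 bp
  159→173: 14 bp
  173→182: 9 bp
  182→189: 7 bp
  189→191: 2 bp
  191→213: 22 bp
  213→217: 4 bp
  217→0 (wrap): 229-217+0 = 12 bp

[1,1,2,2,2,3,4,6,7,9,9,10,11,11,11,12,12,13,14,15,16,17,19,22]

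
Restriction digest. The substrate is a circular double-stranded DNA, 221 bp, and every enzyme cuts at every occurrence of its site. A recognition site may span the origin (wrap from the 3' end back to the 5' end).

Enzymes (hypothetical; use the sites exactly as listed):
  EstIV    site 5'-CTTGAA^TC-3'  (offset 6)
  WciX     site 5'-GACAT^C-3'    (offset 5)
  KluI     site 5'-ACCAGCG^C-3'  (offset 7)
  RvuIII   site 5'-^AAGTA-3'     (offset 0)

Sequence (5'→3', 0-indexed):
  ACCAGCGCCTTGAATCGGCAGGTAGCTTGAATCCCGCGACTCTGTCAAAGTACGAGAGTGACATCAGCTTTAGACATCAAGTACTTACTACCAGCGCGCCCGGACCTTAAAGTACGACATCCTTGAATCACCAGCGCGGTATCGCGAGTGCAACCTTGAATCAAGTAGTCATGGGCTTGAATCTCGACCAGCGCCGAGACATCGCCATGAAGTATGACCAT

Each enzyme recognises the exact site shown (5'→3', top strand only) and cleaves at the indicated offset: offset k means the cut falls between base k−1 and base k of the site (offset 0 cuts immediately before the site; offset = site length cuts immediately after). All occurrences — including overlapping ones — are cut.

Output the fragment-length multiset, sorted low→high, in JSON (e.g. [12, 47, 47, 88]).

Scan for sites:
  EstIV CTTGAATC/6: at [8, 25, 121, 154, 175] ⇒ [14, 31, 127, 160, 181]
  WciX GACATC/5: at [59, 72, 115, 197] ⇒ [64, 77, 120, 202]
  KluI ACCAGCGC/7: at [0, 89, 129, 186] ⇒ [7, 96, 136, 193]
  RvuIII AAGTA/0: at [47, 78, 109, 162, 209] ⇒ [47, 78, 109, 162, 209]

All cut coordinates (distinct, sorted): [7, 14, 31, 47, 64, 77, 78, 96, 109, 120, 127, 136, 160, 162, 181, 193, 202, 209]

Fragment lengths:
  7→14: 7 bp
  14→31: 17 bp
  31→47: 16 bp
  47→64: 17 bp
  64→77: 13 bp
  77→78: 1 bp
  78→96: 18 bp
  96→109: 13 bp
  109→120: 11 bp
  120→127: 7 bp
  127→136: 9 bp
  136→160: 24 bp
  160→162: 2 bp
  162→181: 19 bp
  181→193: 12 bp
  193→202: 9 bp
  202→209: 7 bp
  209→7 (wrap): 221-209+7 = 19 bp

[1,2,7,7,7,9,9,11,12,13,13,16,17,17,18,19,19,24]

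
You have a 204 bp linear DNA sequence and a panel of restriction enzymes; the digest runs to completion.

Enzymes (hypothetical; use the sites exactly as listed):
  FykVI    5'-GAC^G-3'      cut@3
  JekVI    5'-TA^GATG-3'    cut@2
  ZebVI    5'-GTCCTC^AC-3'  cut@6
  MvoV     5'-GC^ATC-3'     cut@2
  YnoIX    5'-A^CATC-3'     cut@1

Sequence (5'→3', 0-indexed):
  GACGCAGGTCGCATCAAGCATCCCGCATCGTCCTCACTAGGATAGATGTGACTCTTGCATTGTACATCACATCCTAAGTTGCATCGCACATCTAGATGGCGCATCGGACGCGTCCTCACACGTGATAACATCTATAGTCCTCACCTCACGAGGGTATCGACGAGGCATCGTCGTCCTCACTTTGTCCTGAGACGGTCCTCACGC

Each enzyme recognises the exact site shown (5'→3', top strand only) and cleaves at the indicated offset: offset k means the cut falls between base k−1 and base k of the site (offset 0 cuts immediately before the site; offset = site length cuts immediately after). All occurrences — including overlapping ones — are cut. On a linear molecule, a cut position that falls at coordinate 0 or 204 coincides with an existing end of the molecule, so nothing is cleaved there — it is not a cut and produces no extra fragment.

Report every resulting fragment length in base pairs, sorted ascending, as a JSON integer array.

[3,4,5,5,6,6,7,7,7,7,8,8,9,9,9,11,12,13,14,15,19,20]

Per-enzyme occurrences:
  FykVI (GACG, off=3): starts [0, 106, 158, 190] → cuts [3, 109, 161, 193]
  JekVI (TAGATG, off=2): starts [42, 92] → cuts [44, 94]
  ZebVI (GTCCTCAC, off=6): starts [29, 111, 136, 172, 194] → cuts [35, 117, 142, 178, 200]
  MvoV (GCATC, off=2): starts [10, 17, 24, 80, 100, 164] → cuts [12, 19, 26, 82, 102, 166]
  YnoIX (ACATC, off=1): starts [63, 68, 87, 127] → cuts [64, 69, 88, 128]

Pooled cuts: [3, 12, 19, 26, 35, 44, 64, 69, 82, 88, 94, 102, 109, 117, 128, 142, 161, 166, 178, 193, 200]

Fragment lengths:
  [0,3): 3 bp
  [3,12): 9 bp
  [12,19): 7 bp
  [19,26): 7 bp
  [26,35): 9 bp
  [35,44): 9 bp
  [44,64): 20 bp
  [64,69): 5 bp
  [69,82): 13 bp
  [82,88): 6 bp
  [88,94): 6 bp
  [94,102): 8 bp
  [102,109): 7 bp
  [109,117): 8 bp
  [117,128): 11 bp
  [128,142): 14 bp
  [142,161): 19 bp
  [161,166): 5 bp
  [166,178): 12 bp
  [178,193): 15 bp
  [193,200): 7 bp
  [200,204): 4 bp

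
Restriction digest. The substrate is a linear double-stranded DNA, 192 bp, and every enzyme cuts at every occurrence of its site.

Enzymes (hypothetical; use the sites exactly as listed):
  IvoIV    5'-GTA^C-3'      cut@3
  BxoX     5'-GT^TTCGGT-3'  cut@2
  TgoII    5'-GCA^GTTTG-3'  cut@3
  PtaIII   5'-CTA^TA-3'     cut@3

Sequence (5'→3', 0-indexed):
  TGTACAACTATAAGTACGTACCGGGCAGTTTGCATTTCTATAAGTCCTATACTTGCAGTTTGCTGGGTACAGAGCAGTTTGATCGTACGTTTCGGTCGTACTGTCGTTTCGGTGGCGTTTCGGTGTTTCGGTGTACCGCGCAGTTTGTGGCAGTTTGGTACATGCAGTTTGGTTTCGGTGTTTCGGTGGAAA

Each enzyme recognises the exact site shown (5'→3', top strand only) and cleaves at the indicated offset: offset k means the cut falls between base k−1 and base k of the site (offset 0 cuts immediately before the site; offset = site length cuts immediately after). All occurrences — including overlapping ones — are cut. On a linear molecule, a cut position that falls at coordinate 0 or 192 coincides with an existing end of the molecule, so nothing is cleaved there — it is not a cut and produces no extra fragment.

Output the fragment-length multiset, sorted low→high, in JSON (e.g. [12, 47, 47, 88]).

Scan for sites:
  IvoIV (GTAC, off=3): starts [1, 13, 17, 66, 84, 97, 132, 157] → cuts [4, 16, 20, 69, 87, 100, 135, 160]
  BxoX (GTTTCGGT, off=2): starts [88, 105, 116, 124, 171, 179] → cuts [90, 107, 118, 126, 173, 181]
  TgoII (GCAGTTTG, off=3): starts [24, 54, 73, 139, 149, 163] → cuts [27, 57, 76, 142, 152, 166]
  PtaIII (CTATA, off=3): starts [7, 37, 46] → cuts [10, 40, 49]

All cut coordinates (distinct, sorted): [4, 10, 16, 20, 27, 40, 49, 57, 69, 76, 87, 90, 100, 107, 118, 126, 135, 142, 152, 160, 166, 173, 181]

Fragment lengths:
  [0,4): 4 bp
  [4,10): 6 bp
  [10,16): 6 bp
  [16,20): 4 bp
  [20,27): 7 bp
  [27,40): 13 bp
  [40,49): 9 bp
  [49,57): 8 bp
  [57,69): 12 bp
  [69,76): 7 bp
  [76,87): 11 bp
  [87,90): 3 bp
  [90,100): 10 bp
  [100,107): 7 bp
  [107,118): 11 bp
  [118,126): 8 bp
  [126,135): 9 bp
  [135,142): 7 bp
  [142,152): 10 bp
  [152,160): 8 bp
  [160,166): 6 bp
  [166,173): 7 bp
  [173,181): 8 bp
  [181,192): 11 bp

[3,4,4,6,6,6,7,7,7,7,7,8,8,8,8,9,9,10,10,11,11,11,12,13]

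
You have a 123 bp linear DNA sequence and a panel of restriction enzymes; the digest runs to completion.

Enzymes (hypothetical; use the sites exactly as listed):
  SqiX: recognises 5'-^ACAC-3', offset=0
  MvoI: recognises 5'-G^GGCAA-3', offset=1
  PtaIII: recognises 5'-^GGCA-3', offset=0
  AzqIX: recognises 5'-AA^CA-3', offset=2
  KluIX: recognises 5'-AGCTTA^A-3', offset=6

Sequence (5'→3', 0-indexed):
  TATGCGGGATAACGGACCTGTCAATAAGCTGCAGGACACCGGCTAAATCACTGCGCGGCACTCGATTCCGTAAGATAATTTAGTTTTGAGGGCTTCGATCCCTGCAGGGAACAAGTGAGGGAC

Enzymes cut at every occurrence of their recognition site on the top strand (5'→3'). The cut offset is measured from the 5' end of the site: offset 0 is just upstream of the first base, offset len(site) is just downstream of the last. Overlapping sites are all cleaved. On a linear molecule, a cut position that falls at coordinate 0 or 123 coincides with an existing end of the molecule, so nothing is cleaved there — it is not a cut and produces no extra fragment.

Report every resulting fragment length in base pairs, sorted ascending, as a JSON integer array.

Site scan:
  SqiX ACAC/0: at [35] ⇒ [35]
  MvoI (GGGCAA, off=1): no sites
  PtaIII GGCA/0: at [56] ⇒ [56]
  AzqIX AACA/2: at [109] ⇒ [111]
  KluIX (AGCTTAA, off=6): no sites

All cut coordinates (distinct, sorted): [35, 56, 111]

Fragment lengths:
  [0,35): 35 bp
  [35,56): 21 bp
  [56,111): 55 bp
  [111,123): 12 bp

[12,21,35,55]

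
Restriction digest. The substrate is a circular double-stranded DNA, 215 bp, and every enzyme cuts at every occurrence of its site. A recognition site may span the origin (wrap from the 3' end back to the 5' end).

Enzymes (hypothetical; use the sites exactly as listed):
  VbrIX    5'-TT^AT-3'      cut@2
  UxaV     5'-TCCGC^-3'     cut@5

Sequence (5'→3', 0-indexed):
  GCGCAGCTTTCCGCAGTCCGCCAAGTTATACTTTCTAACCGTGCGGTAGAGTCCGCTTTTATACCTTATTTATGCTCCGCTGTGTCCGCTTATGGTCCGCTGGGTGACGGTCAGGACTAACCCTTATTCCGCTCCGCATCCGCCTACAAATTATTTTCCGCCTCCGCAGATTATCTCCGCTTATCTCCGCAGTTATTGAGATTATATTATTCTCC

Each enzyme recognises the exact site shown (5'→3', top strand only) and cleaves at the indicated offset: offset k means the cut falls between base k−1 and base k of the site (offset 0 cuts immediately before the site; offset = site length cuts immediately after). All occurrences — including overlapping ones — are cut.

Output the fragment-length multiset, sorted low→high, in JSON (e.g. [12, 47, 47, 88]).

[2,2,4,4,4,5,5,5,6,6,6,7,7,7,8,8,9,9,9,9,9,9,9,12,25,29]

Site scan:
  VbrIX TTAT/2: at [25, 58, 65, 69, 89, 123, 150, 170, 180, 192, 201, 206] ⇒ [27, 60, 67, 71, 91, 125, 152, 172, 182, 194, 203, 208]
  UxaV TCCGC/5: at [9, 16, 51, 75, 84, 95, 127, 132, 138, 156, 162, 175, 185, 212] ⇒ [2, 14, 21, 56, 80, 89, 100, 132, 137, 143, 161, 167, 180, 190]

Pooled cuts: [2, 14, 21, 27, 56, 60, 67, 71, 80, 89, 91, 100, 125, 132, 137, 143, 152, 161, 167, 172, 180, 182, 190, 194, 203, 208]

Fragments:
  2→14: 12 bp
  14→21: 7 bp
  21→27: 6 bp
  27→56: 29 bp
  56→60: 4 bp
  60→67: 7 bp
  67→71: 4 bp
  71→80: 9 bp
  80→89: 9 bp
  89→91: 2 bp
  91→100: 9 bp
  100→125: 25 bp
  125→132: 7 bp
  132→137: 5 bp
  137→143: 6 bp
  143→152: 9 bp
  152→161: 9 bp
  161→167: 6 bp
  167→172: 5 bp
  172→180: 8 bp
  180→182: 2 bp
  182→190: 8 bp
  190→194: 4 bp
  194→203: 9 bp
  203→208: 5 bp
  208→2 (wrap): 215-208+2 = 9 bp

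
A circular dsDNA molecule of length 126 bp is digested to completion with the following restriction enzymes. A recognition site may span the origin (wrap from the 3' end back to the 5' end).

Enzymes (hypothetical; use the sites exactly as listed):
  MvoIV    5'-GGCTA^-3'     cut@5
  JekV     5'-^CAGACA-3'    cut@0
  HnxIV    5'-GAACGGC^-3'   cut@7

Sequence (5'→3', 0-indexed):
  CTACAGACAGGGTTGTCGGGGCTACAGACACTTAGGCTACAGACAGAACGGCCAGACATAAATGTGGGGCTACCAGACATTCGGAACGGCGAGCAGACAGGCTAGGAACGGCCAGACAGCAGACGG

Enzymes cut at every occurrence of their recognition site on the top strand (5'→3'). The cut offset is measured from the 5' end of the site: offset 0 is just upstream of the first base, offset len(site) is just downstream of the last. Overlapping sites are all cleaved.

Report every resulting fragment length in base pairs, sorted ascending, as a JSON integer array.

Per-enzyme occurrences:
  MvoIV GGCTA/5: at [19, 34, 67, 99, 124] ⇒ [3, 24, 39, 72, 104]
  JekV CAGACA/0: at [3, 24, 39, 52, 73, 93, 112] ⇒ [3, 24, 39, 52, 73, 93, 112]
  HnxIV GAACGGC/7: at [45, 83, 105] ⇒ [52, 90, 112]

Pooled cuts: [3, 24, 39, 52, 72, 73, 90, 93, 104, 112]

Fragment lengths:
  3→24: 21 bp
  24→39: 15 bp
  39→52: 13 bp
  52→72: 20 bp
  72→73: 1 bp
  73→90: 17 bp
  90→93: 3 bp
  93→104: 11 bp
  104→112: 8 bp
  112→3 (wrap): 126-112+3 = 17 bp

[1,3,8,11,13,15,17,17,20,21]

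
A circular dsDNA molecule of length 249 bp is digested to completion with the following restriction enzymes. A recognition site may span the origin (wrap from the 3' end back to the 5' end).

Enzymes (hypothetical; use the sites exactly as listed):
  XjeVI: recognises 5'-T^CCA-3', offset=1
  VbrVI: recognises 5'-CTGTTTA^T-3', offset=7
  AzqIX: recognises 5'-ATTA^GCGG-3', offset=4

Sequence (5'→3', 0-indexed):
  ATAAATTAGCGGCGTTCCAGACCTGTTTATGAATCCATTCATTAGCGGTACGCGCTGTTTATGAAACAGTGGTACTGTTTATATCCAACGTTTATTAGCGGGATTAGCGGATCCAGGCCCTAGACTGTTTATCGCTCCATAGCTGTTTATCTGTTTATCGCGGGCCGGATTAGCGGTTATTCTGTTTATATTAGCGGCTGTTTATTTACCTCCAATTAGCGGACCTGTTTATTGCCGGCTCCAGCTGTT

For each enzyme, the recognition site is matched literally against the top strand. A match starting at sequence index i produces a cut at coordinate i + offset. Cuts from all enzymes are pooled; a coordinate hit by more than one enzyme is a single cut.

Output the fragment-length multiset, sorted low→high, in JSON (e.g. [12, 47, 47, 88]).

[3,5,5,5,6,7,7,8,8,9,9,10,11,13,13,13,13,15,16,17,17,19,20]

Site scan:
  XjeVI TCCA/1: at [15, 33, 83, 111, 135, 210, 239] ⇒ [16, 34, 84, 112, 136, 211, 240]
  VbrVI CTGTTTAT/7: at [22, 54, 74, 124, 142, 150, 181, 197, 224] ⇒ [29, 61, 81, 131, 149, 157, 188, 204, 231]
  AzqIX ATTAGCGG/4: at [4, 40, 93, 102, 168, 189, 214] ⇒ [8, 44, 97, 106, 172, 193, 218]

All cut coordinates (distinct, sorted): [8, 16, 29, 34, 44, 61, 81, 84, 97, 106, 112, 131, 136, 149, 157, 172, 188, 193, 204, 211, 218, 231, 240]

Fragment lengths:
  8→16: 8 bp
  16→29: 13 bp
  29→34: 5 bp
  34→44: 10 bp
  44→61: 17 bp
  61→81: 20 bp
  81→84: 3 bp
  84→97: 13 bp
  97→106: 9 bp
  106→112: 6 bp
  112→131: 19 bp
  131→136: 5 bp
  136→149: 13 bp
  149→157: 8 bp
  157→172: 15 bp
  172→188: 16 bp
  188→193: 5 bp
  193→204: 11 bp
  204→211: 7 bp
  211→218: 7 bp
  218→231: 13 bp
  231→240: 9 bp
  240→8 (wrap): 249-240+8 = 17 bp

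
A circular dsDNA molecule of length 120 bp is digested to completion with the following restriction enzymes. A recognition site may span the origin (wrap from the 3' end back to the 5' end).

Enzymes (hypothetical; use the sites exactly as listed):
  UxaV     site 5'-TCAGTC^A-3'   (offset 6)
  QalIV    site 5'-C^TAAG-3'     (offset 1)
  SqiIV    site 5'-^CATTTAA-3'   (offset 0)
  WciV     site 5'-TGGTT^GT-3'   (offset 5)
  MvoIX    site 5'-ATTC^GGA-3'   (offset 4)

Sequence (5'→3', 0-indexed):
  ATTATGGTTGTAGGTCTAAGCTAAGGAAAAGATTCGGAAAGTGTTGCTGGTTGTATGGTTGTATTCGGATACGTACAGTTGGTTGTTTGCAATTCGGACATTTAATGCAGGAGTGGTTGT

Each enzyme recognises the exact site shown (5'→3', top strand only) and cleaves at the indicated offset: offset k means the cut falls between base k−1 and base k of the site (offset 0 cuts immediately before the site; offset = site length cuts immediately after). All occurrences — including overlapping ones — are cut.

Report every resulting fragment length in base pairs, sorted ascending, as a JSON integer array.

[3,5,6,7,8,11,11,14,17,18,20]

Per-enzyme occurrences:
  UxaV (TCAGTCA, off=6): no sites
  QalIV CTAAG/1: at [15, 20] ⇒ [16, 21]
  SqiIV CATTTAA/0: at [98] ⇒ [98]
  WciV TGGTTGT/5: at [4, 47, 55, 79, 113] ⇒ [9, 52, 60, 84, 118]
  MvoIX ATTCGGA/4: at [31, 62, 91] ⇒ [35, 66, 95]

All cut coordinates (distinct, sorted): [9, 16, 21, 35, 52, 60, 66, 84, 95, 98, 118]

Fragment lengths:
  9→16: 7 bp
  16→21: 5 bp
  21→35: 14 bp
  35→52: 17 bp
  52→60: 8 bp
  60→66: 6 bp
  66→84: 18 bp
  84→95: 11 bp
  95→98: 3 bp
  98→118: 20 bp
  118→9 (wrap): 120-118+9 = 11 bp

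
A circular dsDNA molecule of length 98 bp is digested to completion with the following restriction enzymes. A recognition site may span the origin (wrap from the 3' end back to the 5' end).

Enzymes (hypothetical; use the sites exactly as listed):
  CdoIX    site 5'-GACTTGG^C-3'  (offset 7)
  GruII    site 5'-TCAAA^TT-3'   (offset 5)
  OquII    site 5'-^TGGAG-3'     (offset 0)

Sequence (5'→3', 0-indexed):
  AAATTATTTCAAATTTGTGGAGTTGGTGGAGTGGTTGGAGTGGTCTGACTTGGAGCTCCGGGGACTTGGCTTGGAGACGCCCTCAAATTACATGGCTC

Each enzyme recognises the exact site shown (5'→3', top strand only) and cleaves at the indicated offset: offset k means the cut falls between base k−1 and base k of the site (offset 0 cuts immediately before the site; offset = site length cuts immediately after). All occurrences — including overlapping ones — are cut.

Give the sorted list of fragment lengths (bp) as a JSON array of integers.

[2,4,9,9,10,14,15,16,19]

Scan for sites:
  CdoIX (GACTTGGC, off=7): starts [62] → cuts [69]
  GruII (TCAAATT, off=5): starts [8, 82, 96] → cuts [3, 13, 87]
  OquII (TGGAG, off=0): starts [17, 26, 35, 50, 71] → cuts [17, 26, 35, 50, 71]

All cut coordinates (distinct, sorted): [3, 13, 17, 26, 35, 50, 69, 71, 87]

Fragment lengths:
  3→13: 10 bp
  13→17: 4 bp
  17→26: 9 bp
  26→35: 9 bp
  35→50: 15 bp
  50→69: 19 bp
  69→71: 2 bp
  71→87: 16 bp
  87→3 (wrap): 98-87+3 = 14 bp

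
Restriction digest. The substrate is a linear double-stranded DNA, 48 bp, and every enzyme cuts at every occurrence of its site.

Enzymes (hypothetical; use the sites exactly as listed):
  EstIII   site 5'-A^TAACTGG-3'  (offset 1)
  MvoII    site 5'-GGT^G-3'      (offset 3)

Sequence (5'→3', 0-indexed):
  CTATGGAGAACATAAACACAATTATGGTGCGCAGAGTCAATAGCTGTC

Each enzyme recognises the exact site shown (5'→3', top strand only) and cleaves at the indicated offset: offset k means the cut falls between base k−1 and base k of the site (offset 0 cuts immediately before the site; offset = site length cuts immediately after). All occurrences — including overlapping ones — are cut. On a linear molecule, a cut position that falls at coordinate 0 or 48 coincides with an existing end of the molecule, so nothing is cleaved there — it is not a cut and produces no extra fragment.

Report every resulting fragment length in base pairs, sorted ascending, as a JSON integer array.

[20,28]

Per-enzyme occurrences:
  EstIII (ATAACTGG, off=1): no sites
  MvoII GGTG/3: at [25] ⇒ [28]

Pooled cuts: [28]

Fragments:
  [0,28): 28 bp
  [28,48): 20 bp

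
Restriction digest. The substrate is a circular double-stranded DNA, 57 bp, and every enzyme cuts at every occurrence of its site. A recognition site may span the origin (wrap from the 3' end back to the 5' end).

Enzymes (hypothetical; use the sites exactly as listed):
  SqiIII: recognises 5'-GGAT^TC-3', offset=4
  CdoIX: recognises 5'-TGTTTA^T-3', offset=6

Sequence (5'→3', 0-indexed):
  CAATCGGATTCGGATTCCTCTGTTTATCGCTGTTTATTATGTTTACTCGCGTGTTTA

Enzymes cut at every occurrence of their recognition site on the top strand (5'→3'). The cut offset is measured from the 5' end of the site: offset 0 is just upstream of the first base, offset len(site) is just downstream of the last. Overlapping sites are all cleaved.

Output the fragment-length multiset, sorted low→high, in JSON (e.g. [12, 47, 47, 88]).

Site scan:
  SqiIII GGATTC/4: at [5, 11] ⇒ [9, 15]
  CdoIX TGTTTAT/6: at [20, 30] ⇒ [26, 36]

Pooled cuts: [9, 15, 26, 36]

Fragments:
  9→15: 6 bp
  15→26: 11 bp
  26→36: 10 bp
  36→9 (wrap): 57-36+9 = 30 bp

[6,10,11,30]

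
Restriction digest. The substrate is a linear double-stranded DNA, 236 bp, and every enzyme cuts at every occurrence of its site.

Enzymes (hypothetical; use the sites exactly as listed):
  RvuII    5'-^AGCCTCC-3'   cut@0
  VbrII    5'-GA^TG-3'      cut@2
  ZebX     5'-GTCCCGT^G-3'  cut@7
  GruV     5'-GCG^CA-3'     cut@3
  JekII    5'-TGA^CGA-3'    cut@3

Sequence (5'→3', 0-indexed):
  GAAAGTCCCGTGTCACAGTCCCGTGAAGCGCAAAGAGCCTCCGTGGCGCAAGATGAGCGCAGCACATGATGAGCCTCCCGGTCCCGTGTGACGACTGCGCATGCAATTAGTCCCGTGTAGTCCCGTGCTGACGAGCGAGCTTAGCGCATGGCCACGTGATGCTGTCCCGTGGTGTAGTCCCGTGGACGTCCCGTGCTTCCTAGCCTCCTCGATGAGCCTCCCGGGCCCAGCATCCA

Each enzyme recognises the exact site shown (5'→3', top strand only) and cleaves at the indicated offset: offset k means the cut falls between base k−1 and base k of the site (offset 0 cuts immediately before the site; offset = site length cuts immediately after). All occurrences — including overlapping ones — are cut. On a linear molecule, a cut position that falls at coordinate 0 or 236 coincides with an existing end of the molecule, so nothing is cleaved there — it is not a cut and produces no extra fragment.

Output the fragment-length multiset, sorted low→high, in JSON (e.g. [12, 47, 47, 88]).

[2,2,4,5,5,5,6,6,7,8,10,10,11,11,11,11,13,13,13,13,15,16,17,22]

Per-enzyme occurrences:
  RvuII AGCCTCC/0: at [35, 71, 201, 214] ⇒ [35, 71, 201, 214]
  VbrII GATG/2: at [51, 67, 157, 210] ⇒ [53, 69, 159, 212]
  ZebX GTCCCGTG/7: at [4, 17, 80, 109, 119, 163, 176, 187] ⇒ [11, 24, 87, 116, 126, 170, 183, 194]
  GruV GCGCA/3: at [27, 45, 56, 96, 143] ⇒ [30, 48, 59, 99, 146]
  JekII TGACGA/3: at [88, 128] ⇒ [91, 131]

All cut coordinates (distinct, sorted): [11, 24, 30, 35, 48, 53, 59, 69, 71, 87, 91, 99, 116, 126, 131, 146, 159, 170, 183, 194, 201, 212, 214]

Fragments:
  [0,11): 11 bp
  [11,24): 13 bp
  [24,30): 6 bp
  [30,35): 5 bp
  [35,48): 13 bp
  [48,53): 5 bp
  [53,59): 6 bp
  [59,69): 10 bp
  [69,71): 2 bp
  [71,87): 16 bp
  [87,91): 4 bp
  [91,99): 8 bp
  [99,116): 17 bp
  [116,126): 10 bp
  [126,131): 5 bp
  [131,146): 15 bp
  [146,159): 13 bp
  [159,170): 11 bp
  [170,183): 13 bp
  [183,194): 11 bp
  [194,201): 7 bp
  [201,212): 11 bp
  [212,214): 2 bp
  [214,236): 22 bp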